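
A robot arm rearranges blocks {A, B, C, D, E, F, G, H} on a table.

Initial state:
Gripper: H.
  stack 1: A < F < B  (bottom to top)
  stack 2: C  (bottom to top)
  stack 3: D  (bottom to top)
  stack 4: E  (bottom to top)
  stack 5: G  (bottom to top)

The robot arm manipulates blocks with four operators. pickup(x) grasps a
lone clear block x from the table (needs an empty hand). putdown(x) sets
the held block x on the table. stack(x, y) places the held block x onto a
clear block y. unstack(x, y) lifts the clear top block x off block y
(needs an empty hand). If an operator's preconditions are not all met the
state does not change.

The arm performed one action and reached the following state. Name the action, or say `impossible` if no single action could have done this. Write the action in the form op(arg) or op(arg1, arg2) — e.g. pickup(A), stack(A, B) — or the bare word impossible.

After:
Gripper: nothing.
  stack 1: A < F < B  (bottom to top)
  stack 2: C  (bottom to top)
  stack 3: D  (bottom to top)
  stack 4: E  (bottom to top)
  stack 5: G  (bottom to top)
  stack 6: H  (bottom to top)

putdown(H)

target: towers=[A/F/B; C; D; E; G; H] holding=-
        putdown(H) → towers=[A/F/B; C; D; E; G; H] holding=-  ← match
       stack(H, G) → towers=[A/F/B; C; D; E; G/H] holding=-
       stack(H, E) → towers=[A/F/B; C; D; E/H; G] holding=-
       stack(H, B) → towers=[A/F/B/H; C; D; E; G] holding=-
       stack(H, D) → towers=[A/F/B; C; D/H; E; G] holding=-
       stack(H, C) → towers=[A/F/B; C/H; D; E; G] holding=-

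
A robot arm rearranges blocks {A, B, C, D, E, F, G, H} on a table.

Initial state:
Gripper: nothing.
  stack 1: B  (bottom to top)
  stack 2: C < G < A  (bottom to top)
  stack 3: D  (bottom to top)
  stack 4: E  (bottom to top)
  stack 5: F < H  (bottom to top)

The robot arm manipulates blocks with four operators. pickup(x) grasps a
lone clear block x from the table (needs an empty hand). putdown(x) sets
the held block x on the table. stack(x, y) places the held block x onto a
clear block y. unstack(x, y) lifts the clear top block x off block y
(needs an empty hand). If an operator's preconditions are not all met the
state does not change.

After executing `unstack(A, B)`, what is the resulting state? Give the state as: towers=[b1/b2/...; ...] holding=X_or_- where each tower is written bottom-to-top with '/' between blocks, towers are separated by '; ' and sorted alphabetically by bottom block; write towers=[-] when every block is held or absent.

towers=[B; C/G/A; D; E; F/H] holding=-

before: towers=[B; C/G/A; D; E; F/H] holding=-
pre[unstack(A, B)]: on(A,B) no, clear(A) yes, handempty yes
on(A,B) unmet → unstack(A, B) is a no-op
after:  towers=[B; C/G/A; D; E; F/H] holding=-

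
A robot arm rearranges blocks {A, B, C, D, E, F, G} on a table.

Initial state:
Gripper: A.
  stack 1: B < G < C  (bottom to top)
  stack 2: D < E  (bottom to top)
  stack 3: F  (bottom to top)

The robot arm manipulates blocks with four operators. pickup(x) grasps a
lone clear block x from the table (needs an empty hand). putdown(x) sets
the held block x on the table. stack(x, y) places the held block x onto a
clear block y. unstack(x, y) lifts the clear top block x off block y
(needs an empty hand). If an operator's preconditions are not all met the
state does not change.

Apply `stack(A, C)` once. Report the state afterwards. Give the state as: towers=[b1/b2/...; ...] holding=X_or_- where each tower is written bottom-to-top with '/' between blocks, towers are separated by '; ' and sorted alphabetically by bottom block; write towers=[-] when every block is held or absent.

towers=[B/G/C/A; D/E; F] holding=-

before: towers=[B/G/C; D/E; F] holding=A
pre[stack(A, C)]: holding(A) ✓, clear(C) ✓, A≠C ✓
all met → apply stack(A, C)
after:  towers=[B/G/C/A; D/E; F] holding=-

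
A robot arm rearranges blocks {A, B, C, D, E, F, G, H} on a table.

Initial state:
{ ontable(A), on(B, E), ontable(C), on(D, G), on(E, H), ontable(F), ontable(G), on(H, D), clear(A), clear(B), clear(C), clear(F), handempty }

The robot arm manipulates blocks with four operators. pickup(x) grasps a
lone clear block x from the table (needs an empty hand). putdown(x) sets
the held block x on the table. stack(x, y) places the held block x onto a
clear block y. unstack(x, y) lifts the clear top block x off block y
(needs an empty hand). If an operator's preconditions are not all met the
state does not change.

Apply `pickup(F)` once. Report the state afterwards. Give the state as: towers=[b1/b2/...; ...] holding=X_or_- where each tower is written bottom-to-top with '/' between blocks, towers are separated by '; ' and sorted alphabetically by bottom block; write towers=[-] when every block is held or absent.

towers=[A; C; G/D/H/E/B] holding=F

before: towers=[A; C; F; G/D/H/E/B] holding=-
pre[pickup(F)]: clear(F) yes, ontable(F) yes, handempty yes
all met → apply pickup(F)
after:  towers=[A; C; G/D/H/E/B] holding=F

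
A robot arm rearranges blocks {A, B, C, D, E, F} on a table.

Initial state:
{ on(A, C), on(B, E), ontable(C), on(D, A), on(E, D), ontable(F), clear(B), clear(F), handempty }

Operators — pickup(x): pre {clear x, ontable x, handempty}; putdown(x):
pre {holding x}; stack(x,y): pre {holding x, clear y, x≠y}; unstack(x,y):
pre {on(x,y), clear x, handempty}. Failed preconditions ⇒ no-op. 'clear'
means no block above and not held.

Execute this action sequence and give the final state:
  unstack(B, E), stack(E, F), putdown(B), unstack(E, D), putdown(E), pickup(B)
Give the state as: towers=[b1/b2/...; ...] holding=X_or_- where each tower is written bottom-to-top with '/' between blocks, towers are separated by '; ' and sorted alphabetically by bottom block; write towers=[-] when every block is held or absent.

towers=[C/A/D; E; F] holding=B

step 1 (unstack(B, E)): towers=[C/A/D/E; F] holding=B
step 2 (stack(E, F)) [no-op]: towers=[C/A/D/E; F] holding=B
step 3 (putdown(B)): towers=[B; C/A/D/E; F] holding=-
step 4 (unstack(E, D)): towers=[B; C/A/D; F] holding=E
step 5 (putdown(E)): towers=[B; C/A/D; E; F] holding=-
step 6 (pickup(B)): towers=[C/A/D; E; F] holding=B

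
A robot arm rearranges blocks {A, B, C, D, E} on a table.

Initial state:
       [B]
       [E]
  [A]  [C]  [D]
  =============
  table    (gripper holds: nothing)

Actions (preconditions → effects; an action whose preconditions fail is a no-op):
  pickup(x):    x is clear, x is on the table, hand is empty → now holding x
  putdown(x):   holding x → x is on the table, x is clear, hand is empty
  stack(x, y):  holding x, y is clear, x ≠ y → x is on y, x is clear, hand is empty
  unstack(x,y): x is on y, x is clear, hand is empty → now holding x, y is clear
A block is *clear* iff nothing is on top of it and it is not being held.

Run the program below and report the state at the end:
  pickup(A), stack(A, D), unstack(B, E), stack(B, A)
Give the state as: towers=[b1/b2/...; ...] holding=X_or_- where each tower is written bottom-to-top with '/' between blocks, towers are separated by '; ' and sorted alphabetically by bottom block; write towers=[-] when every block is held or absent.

towers=[C/E; D/A/B] holding=-

step 1 (pickup(A)): towers=[C/E/B; D] holding=A
step 2 (stack(A, D)): towers=[C/E/B; D/A] holding=-
step 3 (unstack(B, E)): towers=[C/E; D/A] holding=B
step 4 (stack(B, A)): towers=[C/E; D/A/B] holding=-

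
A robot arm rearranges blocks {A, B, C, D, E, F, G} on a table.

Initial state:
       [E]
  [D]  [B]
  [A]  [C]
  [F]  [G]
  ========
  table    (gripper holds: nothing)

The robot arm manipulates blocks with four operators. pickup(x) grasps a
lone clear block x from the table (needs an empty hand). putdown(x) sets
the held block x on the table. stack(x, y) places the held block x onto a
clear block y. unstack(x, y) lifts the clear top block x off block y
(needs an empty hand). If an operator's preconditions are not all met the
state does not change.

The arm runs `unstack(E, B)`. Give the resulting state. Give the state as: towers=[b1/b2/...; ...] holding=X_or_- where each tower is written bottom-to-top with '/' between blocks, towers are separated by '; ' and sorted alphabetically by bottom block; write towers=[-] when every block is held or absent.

towers=[F/A/D; G/C/B] holding=E

before: towers=[F/A/D; G/C/B/E] holding=-
pre[unstack(E, B)]: on(E,B) yes, clear(E) yes, handempty yes
all met → apply unstack(E, B)
after:  towers=[F/A/D; G/C/B] holding=E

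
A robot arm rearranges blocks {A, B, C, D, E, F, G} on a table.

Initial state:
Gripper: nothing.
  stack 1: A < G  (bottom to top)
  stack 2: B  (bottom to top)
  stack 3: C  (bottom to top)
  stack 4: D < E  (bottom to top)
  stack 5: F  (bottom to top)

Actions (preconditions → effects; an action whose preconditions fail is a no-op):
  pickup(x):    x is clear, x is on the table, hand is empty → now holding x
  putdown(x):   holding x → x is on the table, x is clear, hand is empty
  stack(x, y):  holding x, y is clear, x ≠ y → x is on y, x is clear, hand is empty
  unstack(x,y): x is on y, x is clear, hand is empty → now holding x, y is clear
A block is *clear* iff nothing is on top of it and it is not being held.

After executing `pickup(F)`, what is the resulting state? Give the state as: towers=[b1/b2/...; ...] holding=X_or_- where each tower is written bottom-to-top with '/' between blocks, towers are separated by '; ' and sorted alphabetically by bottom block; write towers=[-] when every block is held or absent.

towers=[A/G; B; C; D/E] holding=F

before: towers=[A/G; B; C; D/E; F] holding=-
pre[pickup(F)]: clear(F) ✓, ontable(F) ✓, handempty ✓
all met → apply pickup(F)
after:  towers=[A/G; B; C; D/E] holding=F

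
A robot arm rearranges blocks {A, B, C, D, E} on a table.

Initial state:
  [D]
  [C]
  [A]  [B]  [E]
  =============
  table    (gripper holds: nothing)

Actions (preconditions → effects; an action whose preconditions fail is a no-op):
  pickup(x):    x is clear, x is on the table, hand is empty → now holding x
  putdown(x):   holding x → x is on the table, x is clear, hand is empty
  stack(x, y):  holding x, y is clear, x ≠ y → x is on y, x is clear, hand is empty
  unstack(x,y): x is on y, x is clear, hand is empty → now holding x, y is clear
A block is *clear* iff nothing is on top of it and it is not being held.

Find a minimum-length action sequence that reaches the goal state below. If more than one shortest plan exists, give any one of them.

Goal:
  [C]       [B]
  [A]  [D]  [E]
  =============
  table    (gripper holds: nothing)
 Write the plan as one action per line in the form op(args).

step 1 (pickup(B)): towers=[A/C/D; E] holding=B
step 2 (stack(B, E)): towers=[A/C/D; E/B] holding=-
step 3 (unstack(D, C)): towers=[A/C; E/B] holding=D
step 4 (putdown(D)): towers=[A/C; D; E/B] holding=-
goal check: towers=[A/C; D; E/B] holding=- — reached (length 4, optimal by BFS)

pickup(B)
stack(B, E)
unstack(D, C)
putdown(D)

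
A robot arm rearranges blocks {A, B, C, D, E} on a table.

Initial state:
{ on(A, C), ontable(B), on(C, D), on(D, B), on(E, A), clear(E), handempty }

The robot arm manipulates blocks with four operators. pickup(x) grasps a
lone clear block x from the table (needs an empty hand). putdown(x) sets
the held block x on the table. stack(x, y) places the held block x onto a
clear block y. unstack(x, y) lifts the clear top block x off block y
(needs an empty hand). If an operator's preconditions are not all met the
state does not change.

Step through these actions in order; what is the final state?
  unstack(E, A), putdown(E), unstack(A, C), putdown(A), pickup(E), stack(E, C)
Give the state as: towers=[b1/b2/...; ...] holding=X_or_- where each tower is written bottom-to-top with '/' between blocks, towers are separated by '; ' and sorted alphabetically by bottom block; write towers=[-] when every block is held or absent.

towers=[A; B/D/C/E] holding=-

step 1 (unstack(E, A)): towers=[B/D/C/A] holding=E
step 2 (putdown(E)): towers=[B/D/C/A; E] holding=-
step 3 (unstack(A, C)): towers=[B/D/C; E] holding=A
step 4 (putdown(A)): towers=[A; B/D/C; E] holding=-
step 5 (pickup(E)): towers=[A; B/D/C] holding=E
step 6 (stack(E, C)): towers=[A; B/D/C/E] holding=-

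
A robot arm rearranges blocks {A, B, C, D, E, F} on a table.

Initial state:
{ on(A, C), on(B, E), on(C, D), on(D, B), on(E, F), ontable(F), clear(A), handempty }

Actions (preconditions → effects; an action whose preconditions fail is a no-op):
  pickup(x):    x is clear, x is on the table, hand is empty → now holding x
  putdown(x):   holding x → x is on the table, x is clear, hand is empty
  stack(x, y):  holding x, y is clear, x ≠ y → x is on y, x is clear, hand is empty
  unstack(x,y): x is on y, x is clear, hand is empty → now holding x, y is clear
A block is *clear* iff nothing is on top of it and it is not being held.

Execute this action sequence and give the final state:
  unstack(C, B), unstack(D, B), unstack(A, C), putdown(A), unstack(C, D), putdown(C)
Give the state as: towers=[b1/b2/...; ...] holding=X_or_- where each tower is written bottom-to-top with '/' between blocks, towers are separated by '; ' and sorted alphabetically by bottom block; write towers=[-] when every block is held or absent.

step 1 (unstack(C, B)) [no-op]: towers=[F/E/B/D/C/A] holding=-
step 2 (unstack(D, B)) [no-op]: towers=[F/E/B/D/C/A] holding=-
step 3 (unstack(A, C)): towers=[F/E/B/D/C] holding=A
step 4 (putdown(A)): towers=[A; F/E/B/D/C] holding=-
step 5 (unstack(C, D)): towers=[A; F/E/B/D] holding=C
step 6 (putdown(C)): towers=[A; C; F/E/B/D] holding=-

towers=[A; C; F/E/B/D] holding=-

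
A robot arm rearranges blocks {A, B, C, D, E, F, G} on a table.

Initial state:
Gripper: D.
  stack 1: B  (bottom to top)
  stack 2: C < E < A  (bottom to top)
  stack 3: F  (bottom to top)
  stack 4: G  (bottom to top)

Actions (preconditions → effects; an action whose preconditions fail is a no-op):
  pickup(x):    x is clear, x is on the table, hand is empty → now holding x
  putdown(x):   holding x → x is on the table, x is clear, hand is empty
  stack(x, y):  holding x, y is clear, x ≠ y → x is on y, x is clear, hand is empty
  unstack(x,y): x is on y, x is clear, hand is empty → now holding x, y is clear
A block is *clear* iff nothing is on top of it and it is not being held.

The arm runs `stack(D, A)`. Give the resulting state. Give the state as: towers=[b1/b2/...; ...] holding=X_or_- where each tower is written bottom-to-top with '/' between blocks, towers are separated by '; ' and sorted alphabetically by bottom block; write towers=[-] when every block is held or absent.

towers=[B; C/E/A/D; F; G] holding=-

before: towers=[B; C/E/A; F; G] holding=D
pre[stack(D, A)]: holding(D) ✓, clear(A) ✓, D≠A ✓
all met → apply stack(D, A)
after:  towers=[B; C/E/A/D; F; G] holding=-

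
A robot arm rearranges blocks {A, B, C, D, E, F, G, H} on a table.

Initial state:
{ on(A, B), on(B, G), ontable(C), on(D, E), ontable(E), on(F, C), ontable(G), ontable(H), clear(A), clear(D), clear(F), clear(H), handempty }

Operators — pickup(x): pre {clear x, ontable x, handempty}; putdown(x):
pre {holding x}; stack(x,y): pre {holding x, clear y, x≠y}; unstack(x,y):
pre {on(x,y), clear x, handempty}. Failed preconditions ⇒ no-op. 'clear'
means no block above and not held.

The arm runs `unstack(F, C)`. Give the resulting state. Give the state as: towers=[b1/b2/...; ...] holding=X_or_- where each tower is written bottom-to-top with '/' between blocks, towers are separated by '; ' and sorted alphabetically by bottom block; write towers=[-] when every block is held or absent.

before: towers=[C/F; E/D; G/B/A; H] holding=-
pre[unstack(F, C)]: on(F,C) ok, clear(F) ok, handempty ok
all met → apply unstack(F, C)
after:  towers=[C; E/D; G/B/A; H] holding=F

towers=[C; E/D; G/B/A; H] holding=F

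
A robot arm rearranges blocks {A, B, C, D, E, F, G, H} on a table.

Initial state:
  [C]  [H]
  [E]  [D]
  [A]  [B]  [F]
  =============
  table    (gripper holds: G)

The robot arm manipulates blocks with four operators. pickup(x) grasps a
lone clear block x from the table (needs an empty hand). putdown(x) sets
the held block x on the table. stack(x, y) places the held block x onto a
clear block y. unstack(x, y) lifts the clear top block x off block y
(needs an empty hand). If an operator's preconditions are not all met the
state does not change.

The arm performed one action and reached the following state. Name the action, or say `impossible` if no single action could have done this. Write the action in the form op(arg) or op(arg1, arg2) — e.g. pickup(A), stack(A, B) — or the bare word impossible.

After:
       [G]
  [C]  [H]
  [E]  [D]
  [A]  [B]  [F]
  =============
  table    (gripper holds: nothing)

stack(G, H)

target: towers=[A/E/C; B/D/H/G; F] holding=-
        putdown(G) → towers=[A/E/C; B/D/H; F; G] holding=-
       stack(G, H) → towers=[A/E/C; B/D/H/G; F] holding=-  ← match
       stack(G, F) → towers=[A/E/C; B/D/H; F/G] holding=-
       stack(G, C) → towers=[A/E/C/G; B/D/H; F] holding=-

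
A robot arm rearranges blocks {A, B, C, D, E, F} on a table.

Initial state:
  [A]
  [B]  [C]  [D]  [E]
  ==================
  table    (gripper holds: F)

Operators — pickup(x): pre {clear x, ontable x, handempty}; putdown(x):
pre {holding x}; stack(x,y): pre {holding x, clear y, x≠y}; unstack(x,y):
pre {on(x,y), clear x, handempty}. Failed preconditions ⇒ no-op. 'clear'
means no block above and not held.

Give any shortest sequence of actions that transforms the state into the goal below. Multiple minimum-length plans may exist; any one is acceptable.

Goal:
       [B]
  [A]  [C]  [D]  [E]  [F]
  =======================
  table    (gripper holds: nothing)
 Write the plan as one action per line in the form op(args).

putdown(F)
unstack(A, B)
putdown(A)
pickup(B)
stack(B, C)

step 1 (putdown(F)): towers=[B/A; C; D; E; F] holding=-
step 2 (unstack(A, B)): towers=[B; C; D; E; F] holding=A
step 3 (putdown(A)): towers=[A; B; C; D; E; F] holding=-
step 4 (pickup(B)): towers=[A; C; D; E; F] holding=B
step 5 (stack(B, C)): towers=[A; C/B; D; E; F] holding=-
goal check: towers=[A; C/B; D; E; F] holding=- — reached (length 5, optimal by BFS)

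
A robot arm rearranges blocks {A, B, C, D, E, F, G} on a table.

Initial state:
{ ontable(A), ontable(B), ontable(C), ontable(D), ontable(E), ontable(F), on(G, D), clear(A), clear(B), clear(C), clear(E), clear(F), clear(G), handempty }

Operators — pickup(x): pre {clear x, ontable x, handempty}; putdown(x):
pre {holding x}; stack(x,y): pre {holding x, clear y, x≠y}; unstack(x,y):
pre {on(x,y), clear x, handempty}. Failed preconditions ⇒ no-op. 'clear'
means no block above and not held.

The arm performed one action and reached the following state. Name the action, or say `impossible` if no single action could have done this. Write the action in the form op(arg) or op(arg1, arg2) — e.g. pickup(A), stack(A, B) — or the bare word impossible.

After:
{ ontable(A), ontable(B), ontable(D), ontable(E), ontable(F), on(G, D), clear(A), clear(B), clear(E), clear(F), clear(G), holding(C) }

pickup(C)

target: towers=[A; B; D/G; E; F] holding=C
         pickup(B) → towers=[A; C; D/G; E; F] holding=B
         pickup(F) → towers=[A; B; C; D/G; E] holding=F
     unstack(G, D) → towers=[A; B; C; D; E; F] holding=G
         pickup(A) → towers=[B; C; D/G; E; F] holding=A
         pickup(E) → towers=[A; B; C; D/G; F] holding=E
         pickup(C) → towers=[A; B; D/G; E; F] holding=C  ← match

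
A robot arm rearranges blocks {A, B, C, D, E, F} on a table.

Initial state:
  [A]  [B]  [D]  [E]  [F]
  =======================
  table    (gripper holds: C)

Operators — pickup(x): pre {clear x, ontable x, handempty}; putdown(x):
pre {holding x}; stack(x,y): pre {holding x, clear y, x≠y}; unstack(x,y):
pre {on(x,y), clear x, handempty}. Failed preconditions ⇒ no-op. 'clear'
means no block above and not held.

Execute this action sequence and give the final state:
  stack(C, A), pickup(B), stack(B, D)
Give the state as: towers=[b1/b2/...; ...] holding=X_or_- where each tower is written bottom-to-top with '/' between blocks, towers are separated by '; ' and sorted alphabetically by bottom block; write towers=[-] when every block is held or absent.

towers=[A/C; D/B; E; F] holding=-

step 1 (stack(C, A)): towers=[A/C; B; D; E; F] holding=-
step 2 (pickup(B)): towers=[A/C; D; E; F] holding=B
step 3 (stack(B, D)): towers=[A/C; D/B; E; F] holding=-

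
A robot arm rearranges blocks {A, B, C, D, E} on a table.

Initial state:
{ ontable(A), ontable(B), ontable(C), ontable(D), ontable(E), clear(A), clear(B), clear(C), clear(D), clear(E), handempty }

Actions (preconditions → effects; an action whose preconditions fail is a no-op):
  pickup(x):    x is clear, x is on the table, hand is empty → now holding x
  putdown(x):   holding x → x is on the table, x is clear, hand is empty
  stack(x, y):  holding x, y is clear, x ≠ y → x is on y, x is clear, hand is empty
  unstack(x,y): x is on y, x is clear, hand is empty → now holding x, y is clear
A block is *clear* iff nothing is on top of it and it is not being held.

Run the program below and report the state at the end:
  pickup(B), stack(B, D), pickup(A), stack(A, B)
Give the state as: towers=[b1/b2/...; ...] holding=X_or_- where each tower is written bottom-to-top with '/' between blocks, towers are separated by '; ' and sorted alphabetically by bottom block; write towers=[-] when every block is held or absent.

step 1 (pickup(B)): towers=[A; C; D; E] holding=B
step 2 (stack(B, D)): towers=[A; C; D/B; E] holding=-
step 3 (pickup(A)): towers=[C; D/B; E] holding=A
step 4 (stack(A, B)): towers=[C; D/B/A; E] holding=-

towers=[C; D/B/A; E] holding=-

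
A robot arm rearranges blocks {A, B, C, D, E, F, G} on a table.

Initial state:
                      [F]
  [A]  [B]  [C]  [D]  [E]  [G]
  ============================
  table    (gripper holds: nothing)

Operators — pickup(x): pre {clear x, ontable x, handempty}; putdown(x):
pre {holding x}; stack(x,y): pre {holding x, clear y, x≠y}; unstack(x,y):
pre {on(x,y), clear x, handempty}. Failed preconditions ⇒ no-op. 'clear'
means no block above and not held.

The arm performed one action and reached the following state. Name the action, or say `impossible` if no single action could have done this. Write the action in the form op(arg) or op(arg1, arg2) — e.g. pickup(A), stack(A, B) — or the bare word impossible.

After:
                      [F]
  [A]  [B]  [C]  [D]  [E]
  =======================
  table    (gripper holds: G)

pickup(G)

target: towers=[A; B; C; D; E/F] holding=G
         pickup(B) → towers=[A; C; D; E/F; G] holding=B
     unstack(F, E) → towers=[A; B; C; D; E; G] holding=F
         pickup(G) → towers=[A; B; C; D; E/F] holding=G  ← match
         pickup(D) → towers=[A; B; C; E/F; G] holding=D
         pickup(A) → towers=[B; C; D; E/F; G] holding=A
         pickup(C) → towers=[A; B; D; E/F; G] holding=C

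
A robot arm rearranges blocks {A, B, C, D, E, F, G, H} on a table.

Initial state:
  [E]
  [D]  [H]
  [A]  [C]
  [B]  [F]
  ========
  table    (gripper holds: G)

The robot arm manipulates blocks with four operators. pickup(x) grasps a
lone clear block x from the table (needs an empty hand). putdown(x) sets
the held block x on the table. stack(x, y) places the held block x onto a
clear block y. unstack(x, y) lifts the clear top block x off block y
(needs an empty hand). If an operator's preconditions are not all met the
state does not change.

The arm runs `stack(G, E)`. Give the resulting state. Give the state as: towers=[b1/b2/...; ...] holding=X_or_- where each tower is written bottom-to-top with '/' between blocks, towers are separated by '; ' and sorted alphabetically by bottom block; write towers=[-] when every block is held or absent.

before: towers=[B/A/D/E; F/C/H] holding=G
pre[stack(G, E)]: holding(G) ✓, clear(E) ✓, G≠E ✓
all met → apply stack(G, E)
after:  towers=[B/A/D/E/G; F/C/H] holding=-

towers=[B/A/D/E/G; F/C/H] holding=-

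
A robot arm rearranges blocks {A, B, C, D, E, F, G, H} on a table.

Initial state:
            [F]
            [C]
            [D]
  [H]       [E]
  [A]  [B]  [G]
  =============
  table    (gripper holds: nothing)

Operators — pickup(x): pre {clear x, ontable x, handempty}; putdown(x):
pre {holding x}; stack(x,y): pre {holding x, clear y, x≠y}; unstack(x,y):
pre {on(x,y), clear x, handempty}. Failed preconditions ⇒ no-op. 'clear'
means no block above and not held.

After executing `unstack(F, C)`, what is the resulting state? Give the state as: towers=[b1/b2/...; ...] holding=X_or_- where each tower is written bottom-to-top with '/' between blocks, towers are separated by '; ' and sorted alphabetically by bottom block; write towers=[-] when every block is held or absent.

towers=[A/H; B; G/E/D/C] holding=F

before: towers=[A/H; B; G/E/D/C/F] holding=-
pre[unstack(F, C)]: on(F,C) ✓, clear(F) ✓, handempty ✓
all met → apply unstack(F, C)
after:  towers=[A/H; B; G/E/D/C] holding=F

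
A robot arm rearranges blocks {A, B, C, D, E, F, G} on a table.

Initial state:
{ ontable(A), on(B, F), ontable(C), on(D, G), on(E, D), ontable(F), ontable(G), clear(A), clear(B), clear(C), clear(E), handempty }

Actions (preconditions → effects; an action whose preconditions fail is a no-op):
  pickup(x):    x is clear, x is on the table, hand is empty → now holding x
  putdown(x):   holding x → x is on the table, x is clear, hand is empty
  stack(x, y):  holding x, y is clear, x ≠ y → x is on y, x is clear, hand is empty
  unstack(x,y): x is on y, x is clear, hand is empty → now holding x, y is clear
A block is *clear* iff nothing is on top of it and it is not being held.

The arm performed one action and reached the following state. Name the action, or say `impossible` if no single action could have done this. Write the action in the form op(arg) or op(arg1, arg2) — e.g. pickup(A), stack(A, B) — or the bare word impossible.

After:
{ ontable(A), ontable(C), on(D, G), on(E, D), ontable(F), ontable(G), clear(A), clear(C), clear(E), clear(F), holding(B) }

target: towers=[A; C; F; G/D/E] holding=B
     unstack(B, F) → towers=[A; C; F; G/D/E] holding=B  ← match
         pickup(A) → towers=[C; F/B; G/D/E] holding=A
     unstack(E, D) → towers=[A; C; F/B; G/D] holding=E
         pickup(C) → towers=[A; F/B; G/D/E] holding=C

unstack(B, F)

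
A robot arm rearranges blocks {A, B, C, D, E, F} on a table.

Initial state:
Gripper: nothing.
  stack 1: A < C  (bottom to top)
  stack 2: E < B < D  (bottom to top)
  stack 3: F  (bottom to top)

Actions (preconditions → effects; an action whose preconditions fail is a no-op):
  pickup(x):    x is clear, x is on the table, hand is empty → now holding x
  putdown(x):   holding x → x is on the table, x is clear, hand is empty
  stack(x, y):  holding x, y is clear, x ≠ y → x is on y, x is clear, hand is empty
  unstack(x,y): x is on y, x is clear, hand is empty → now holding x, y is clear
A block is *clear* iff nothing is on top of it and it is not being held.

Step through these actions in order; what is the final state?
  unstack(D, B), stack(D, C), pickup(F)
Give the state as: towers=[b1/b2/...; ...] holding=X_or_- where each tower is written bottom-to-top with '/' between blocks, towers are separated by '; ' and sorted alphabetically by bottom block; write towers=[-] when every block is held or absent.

step 1 (unstack(D, B)): towers=[A/C; E/B; F] holding=D
step 2 (stack(D, C)): towers=[A/C/D; E/B; F] holding=-
step 3 (pickup(F)): towers=[A/C/D; E/B] holding=F

towers=[A/C/D; E/B] holding=F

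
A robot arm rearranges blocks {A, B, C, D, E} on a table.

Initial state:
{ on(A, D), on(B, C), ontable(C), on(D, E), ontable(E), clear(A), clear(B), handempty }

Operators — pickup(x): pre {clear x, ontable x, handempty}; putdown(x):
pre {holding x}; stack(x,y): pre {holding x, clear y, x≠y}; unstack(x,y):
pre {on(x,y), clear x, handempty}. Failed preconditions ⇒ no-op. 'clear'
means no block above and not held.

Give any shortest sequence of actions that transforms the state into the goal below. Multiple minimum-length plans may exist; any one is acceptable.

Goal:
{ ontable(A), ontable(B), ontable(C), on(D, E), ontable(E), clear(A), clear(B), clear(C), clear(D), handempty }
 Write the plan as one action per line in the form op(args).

step 1 (unstack(B, C)): towers=[C; E/D/A] holding=B
step 2 (putdown(B)): towers=[B; C; E/D/A] holding=-
step 3 (unstack(A, D)): towers=[B; C; E/D] holding=A
step 4 (putdown(A)): towers=[A; B; C; E/D] holding=-
goal check: towers=[A; B; C; E/D] holding=- — reached (length 4, optimal by BFS)

unstack(B, C)
putdown(B)
unstack(A, D)
putdown(A)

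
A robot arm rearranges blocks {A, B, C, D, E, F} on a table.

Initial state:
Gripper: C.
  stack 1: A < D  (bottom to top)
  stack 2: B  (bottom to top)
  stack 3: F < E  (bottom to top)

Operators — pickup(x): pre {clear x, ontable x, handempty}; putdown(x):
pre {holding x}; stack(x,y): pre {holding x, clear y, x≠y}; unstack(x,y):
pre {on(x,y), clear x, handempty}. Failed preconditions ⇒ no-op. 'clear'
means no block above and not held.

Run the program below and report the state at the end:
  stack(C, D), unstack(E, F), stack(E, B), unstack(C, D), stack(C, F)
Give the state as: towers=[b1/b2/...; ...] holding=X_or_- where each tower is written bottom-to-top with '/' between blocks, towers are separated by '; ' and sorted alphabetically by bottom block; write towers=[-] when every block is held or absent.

step 1 (stack(C, D)): towers=[A/D/C; B; F/E] holding=-
step 2 (unstack(E, F)): towers=[A/D/C; B; F] holding=E
step 3 (stack(E, B)): towers=[A/D/C; B/E; F] holding=-
step 4 (unstack(C, D)): towers=[A/D; B/E; F] holding=C
step 5 (stack(C, F)): towers=[A/D; B/E; F/C] holding=-

towers=[A/D; B/E; F/C] holding=-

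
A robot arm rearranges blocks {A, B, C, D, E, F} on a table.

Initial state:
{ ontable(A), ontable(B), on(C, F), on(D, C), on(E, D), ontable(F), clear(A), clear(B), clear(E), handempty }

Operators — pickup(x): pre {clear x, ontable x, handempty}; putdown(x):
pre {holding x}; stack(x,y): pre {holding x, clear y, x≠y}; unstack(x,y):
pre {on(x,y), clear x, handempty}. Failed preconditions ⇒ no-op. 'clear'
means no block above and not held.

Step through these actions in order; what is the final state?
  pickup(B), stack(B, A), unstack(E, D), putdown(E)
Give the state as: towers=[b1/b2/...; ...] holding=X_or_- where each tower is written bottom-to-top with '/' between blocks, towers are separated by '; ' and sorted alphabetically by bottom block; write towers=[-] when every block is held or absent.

towers=[A/B; E; F/C/D] holding=-

step 1 (pickup(B)): towers=[A; F/C/D/E] holding=B
step 2 (stack(B, A)): towers=[A/B; F/C/D/E] holding=-
step 3 (unstack(E, D)): towers=[A/B; F/C/D] holding=E
step 4 (putdown(E)): towers=[A/B; E; F/C/D] holding=-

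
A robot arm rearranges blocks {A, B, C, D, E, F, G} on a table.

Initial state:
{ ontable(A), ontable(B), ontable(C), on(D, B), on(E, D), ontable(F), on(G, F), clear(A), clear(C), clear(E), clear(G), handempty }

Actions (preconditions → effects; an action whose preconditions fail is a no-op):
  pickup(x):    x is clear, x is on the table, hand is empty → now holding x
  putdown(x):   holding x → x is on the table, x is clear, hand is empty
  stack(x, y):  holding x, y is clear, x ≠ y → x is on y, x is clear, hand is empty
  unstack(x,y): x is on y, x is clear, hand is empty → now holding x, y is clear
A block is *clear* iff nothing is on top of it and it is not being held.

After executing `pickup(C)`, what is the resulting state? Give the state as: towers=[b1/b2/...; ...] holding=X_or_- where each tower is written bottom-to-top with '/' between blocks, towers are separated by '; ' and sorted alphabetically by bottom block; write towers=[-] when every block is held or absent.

before: towers=[A; B/D/E; C; F/G] holding=-
pre[pickup(C)]: clear(C) yes, ontable(C) yes, handempty yes
all met → apply pickup(C)
after:  towers=[A; B/D/E; F/G] holding=C

towers=[A; B/D/E; F/G] holding=C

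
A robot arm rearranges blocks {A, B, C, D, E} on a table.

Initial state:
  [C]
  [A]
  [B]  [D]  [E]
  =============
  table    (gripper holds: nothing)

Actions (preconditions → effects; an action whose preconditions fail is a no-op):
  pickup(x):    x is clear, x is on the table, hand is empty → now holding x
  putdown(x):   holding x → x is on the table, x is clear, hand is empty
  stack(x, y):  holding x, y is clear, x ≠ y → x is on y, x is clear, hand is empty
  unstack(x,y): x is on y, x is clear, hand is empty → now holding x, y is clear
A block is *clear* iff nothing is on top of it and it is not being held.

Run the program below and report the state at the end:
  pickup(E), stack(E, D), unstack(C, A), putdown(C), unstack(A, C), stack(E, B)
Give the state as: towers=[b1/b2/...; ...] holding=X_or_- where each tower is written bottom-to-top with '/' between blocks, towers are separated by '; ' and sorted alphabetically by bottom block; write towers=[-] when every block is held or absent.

towers=[B/A; C; D/E] holding=-

step 1 (pickup(E)): towers=[B/A/C; D] holding=E
step 2 (stack(E, D)): towers=[B/A/C; D/E] holding=-
step 3 (unstack(C, A)): towers=[B/A; D/E] holding=C
step 4 (putdown(C)): towers=[B/A; C; D/E] holding=-
step 5 (unstack(A, C)) [no-op]: towers=[B/A; C; D/E] holding=-
step 6 (stack(E, B)) [no-op]: towers=[B/A; C; D/E] holding=-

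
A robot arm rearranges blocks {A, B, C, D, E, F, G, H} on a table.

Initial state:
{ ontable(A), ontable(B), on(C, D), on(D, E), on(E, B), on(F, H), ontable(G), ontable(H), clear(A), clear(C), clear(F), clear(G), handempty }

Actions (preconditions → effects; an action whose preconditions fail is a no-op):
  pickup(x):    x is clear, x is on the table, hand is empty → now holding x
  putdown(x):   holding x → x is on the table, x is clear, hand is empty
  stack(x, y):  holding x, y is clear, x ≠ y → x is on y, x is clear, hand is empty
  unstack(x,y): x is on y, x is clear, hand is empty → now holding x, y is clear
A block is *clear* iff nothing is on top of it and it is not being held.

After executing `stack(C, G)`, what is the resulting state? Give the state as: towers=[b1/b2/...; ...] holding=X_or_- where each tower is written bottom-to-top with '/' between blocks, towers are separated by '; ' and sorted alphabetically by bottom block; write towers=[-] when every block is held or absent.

towers=[A; B/E/D/C; G; H/F] holding=-

before: towers=[A; B/E/D/C; G; H/F] holding=-
pre[stack(C, G)]: holding(C) fail, clear(G) ok, C≠G ok
holding(C) unmet → stack(C, G) is a no-op
after:  towers=[A; B/E/D/C; G; H/F] holding=-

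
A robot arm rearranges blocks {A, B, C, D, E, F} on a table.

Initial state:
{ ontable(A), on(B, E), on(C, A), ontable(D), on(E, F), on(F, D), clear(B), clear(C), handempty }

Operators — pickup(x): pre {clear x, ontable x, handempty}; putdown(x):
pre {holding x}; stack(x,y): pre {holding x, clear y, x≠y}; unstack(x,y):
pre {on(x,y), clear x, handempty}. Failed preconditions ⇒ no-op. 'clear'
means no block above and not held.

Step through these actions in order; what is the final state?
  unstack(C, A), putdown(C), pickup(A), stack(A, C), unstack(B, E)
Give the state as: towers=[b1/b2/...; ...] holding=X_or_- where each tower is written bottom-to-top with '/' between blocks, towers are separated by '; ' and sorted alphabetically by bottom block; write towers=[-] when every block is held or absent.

towers=[C/A; D/F/E] holding=B

step 1 (unstack(C, A)): towers=[A; D/F/E/B] holding=C
step 2 (putdown(C)): towers=[A; C; D/F/E/B] holding=-
step 3 (pickup(A)): towers=[C; D/F/E/B] holding=A
step 4 (stack(A, C)): towers=[C/A; D/F/E/B] holding=-
step 5 (unstack(B, E)): towers=[C/A; D/F/E] holding=B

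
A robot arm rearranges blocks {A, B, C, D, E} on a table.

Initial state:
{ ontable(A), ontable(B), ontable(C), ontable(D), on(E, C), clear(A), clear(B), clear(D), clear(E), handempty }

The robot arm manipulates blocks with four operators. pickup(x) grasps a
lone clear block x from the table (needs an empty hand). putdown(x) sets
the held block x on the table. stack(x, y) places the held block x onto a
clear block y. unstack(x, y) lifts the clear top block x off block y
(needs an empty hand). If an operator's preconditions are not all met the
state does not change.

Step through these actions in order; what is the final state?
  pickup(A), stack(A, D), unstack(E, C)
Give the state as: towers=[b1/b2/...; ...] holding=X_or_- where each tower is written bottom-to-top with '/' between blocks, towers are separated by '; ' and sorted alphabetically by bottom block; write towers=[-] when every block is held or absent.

towers=[B; C; D/A] holding=E

step 1 (pickup(A)): towers=[B; C/E; D] holding=A
step 2 (stack(A, D)): towers=[B; C/E; D/A] holding=-
step 3 (unstack(E, C)): towers=[B; C; D/A] holding=E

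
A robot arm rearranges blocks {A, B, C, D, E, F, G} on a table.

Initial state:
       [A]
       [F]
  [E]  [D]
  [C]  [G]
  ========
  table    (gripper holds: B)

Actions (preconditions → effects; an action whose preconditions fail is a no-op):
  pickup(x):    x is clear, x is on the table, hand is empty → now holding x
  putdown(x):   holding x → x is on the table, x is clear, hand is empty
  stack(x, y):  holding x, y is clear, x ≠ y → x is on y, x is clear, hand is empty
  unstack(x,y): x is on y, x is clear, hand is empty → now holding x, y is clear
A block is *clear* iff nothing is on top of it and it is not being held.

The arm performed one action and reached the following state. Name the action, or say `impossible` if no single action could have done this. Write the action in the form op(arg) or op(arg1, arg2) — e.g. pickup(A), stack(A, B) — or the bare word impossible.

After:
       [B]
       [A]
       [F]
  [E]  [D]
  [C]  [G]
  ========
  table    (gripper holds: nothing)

stack(B, A)

target: towers=[C/E; G/D/F/A/B] holding=-
        putdown(B) → towers=[B; C/E; G/D/F/A] holding=-
       stack(B, A) → towers=[C/E; G/D/F/A/B] holding=-  ← match
       stack(B, E) → towers=[C/E/B; G/D/F/A] holding=-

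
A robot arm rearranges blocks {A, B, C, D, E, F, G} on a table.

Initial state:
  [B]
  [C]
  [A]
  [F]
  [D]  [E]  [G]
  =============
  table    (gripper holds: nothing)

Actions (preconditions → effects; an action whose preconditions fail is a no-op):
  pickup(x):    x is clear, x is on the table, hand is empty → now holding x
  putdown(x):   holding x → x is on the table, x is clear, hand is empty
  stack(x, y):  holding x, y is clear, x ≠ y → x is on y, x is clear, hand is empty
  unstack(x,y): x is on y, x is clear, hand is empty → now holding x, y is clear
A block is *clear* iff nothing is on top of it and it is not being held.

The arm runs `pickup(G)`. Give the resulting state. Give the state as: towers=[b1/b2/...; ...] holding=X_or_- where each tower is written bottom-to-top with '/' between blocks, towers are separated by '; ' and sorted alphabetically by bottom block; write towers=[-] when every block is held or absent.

before: towers=[D/F/A/C/B; E; G] holding=-
pre[pickup(G)]: clear(G) ok, ontable(G) ok, handempty ok
all met → apply pickup(G)
after:  towers=[D/F/A/C/B; E] holding=G

towers=[D/F/A/C/B; E] holding=G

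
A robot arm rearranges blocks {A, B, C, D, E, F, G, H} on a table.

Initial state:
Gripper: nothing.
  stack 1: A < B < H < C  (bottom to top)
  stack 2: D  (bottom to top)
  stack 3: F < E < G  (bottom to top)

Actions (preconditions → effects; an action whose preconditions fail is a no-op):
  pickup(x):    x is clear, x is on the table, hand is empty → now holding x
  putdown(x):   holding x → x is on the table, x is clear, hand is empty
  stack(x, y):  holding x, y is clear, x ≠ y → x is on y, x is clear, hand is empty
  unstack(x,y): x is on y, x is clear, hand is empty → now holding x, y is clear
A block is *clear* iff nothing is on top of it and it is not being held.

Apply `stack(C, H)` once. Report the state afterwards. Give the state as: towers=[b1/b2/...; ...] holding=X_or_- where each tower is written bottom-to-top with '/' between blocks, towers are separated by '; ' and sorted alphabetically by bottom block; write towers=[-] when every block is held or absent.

towers=[A/B/H/C; D; F/E/G] holding=-

before: towers=[A/B/H/C; D; F/E/G] holding=-
pre[stack(C, H)]: holding(C) fail, clear(H) fail, C≠H ok
holding(C), clear(H) unmet → stack(C, H) is a no-op
after:  towers=[A/B/H/C; D; F/E/G] holding=-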